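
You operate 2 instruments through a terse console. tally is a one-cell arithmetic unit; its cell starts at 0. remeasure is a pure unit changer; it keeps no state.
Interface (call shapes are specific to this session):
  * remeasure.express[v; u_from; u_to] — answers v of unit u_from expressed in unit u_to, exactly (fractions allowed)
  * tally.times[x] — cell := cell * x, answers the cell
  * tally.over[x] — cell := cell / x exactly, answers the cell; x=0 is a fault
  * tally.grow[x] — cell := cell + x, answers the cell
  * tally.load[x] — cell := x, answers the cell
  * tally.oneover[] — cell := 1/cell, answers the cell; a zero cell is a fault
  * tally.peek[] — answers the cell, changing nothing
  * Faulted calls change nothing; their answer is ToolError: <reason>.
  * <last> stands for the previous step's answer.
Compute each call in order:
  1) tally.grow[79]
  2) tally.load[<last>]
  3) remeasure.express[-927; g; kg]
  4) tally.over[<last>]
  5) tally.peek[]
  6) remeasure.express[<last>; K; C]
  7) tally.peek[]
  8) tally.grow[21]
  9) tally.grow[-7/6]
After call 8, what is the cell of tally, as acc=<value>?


;; grow(79) ~> 79
;; load(<last>) ~> 79
;; express(-927, g, kg) ~> -927/1000
;; over(<last>) ~> -79000/927
;; peek() ~> -79000/927
;; express(<last>, K, C) ~> -6644201/18540
;; peek() ~> -79000/927
;; grow(21) ~> -59533/927
;; grow(-7/6) ~> -121229/1854

Answer: acc=-59533/927


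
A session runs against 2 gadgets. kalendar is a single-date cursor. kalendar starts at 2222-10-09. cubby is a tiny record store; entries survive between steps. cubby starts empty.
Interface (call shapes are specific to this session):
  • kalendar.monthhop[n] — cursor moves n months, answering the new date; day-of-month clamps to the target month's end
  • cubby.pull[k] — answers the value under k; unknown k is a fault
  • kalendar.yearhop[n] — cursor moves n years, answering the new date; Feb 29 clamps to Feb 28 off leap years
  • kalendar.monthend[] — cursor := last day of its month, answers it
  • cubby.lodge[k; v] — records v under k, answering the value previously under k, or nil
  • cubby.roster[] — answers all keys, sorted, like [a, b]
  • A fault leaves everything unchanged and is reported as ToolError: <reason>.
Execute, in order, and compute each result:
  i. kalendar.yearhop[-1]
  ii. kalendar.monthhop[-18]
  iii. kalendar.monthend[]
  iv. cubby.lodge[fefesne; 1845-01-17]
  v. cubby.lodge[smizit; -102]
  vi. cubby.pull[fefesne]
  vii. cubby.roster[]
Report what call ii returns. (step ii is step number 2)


$ kalendar.yearhop n: -1
= 2221-10-09
$ kalendar.monthhop n: -18
= 2220-04-09
$ kalendar.monthend
= 2220-04-30
$ cubby.lodge k: fefesne v: 1845-01-17
= nil
$ cubby.lodge k: smizit v: -102
= nil
$ cubby.pull k: fefesne
= 1845-01-17
$ cubby.roster
= [fefesne, smizit]

Answer: 2220-04-09


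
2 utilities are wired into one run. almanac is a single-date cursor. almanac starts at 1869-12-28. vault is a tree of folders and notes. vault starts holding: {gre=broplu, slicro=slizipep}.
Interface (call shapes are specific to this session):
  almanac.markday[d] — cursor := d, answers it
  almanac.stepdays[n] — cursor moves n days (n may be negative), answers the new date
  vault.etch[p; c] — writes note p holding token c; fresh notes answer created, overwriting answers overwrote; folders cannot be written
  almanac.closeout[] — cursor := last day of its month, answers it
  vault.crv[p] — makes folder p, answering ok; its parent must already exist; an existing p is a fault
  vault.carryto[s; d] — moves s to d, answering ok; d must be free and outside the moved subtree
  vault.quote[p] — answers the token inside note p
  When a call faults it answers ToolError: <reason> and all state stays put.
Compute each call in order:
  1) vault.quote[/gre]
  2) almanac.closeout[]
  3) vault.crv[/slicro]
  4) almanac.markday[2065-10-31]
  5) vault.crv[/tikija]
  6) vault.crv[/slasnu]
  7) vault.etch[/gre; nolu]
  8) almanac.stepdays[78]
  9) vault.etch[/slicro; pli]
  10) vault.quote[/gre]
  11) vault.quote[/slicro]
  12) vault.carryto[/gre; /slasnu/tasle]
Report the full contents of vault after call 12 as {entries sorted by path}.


Answer: {slasnu/, slasnu/tasle=nolu, slicro=pli, tikija/}

Derivation:
-- vault.quote(p→/gre) => broplu
-- almanac.closeout() => 1869-12-31
-- vault.crv(p→/slicro) => ToolError: exists
-- almanac.markday(d→2065-10-31) => 2065-10-31
-- vault.crv(p→/tikija) => ok
-- vault.crv(p→/slasnu) => ok
-- vault.etch(p→/gre, c→nolu) => overwrote
-- almanac.stepdays(n→78) => 2066-01-17
-- vault.etch(p→/slicro, c→pli) => overwrote
-- vault.quote(p→/gre) => nolu
-- vault.quote(p→/slicro) => pli
-- vault.carryto(s→/gre, d→/slasnu/tasle) => ok


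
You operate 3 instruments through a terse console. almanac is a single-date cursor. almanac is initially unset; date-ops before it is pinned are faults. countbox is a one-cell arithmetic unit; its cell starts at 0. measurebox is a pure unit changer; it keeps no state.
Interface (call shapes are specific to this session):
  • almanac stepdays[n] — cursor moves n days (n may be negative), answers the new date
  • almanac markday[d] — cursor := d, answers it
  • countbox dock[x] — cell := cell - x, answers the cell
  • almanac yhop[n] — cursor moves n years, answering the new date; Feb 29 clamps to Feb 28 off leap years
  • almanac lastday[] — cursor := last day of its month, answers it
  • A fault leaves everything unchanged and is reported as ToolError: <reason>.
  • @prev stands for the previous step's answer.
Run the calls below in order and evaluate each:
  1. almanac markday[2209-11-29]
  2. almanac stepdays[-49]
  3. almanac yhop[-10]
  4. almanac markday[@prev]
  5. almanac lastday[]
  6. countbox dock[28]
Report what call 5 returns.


% almanac markday(2209-11-29) -> 2209-11-29
% almanac stepdays(-49) -> 2209-10-11
% almanac yhop(-10) -> 2199-10-11
% almanac markday(@prev) -> 2199-10-11
% almanac lastday() -> 2199-10-31
% countbox dock(28) -> -28

Answer: 2199-10-31


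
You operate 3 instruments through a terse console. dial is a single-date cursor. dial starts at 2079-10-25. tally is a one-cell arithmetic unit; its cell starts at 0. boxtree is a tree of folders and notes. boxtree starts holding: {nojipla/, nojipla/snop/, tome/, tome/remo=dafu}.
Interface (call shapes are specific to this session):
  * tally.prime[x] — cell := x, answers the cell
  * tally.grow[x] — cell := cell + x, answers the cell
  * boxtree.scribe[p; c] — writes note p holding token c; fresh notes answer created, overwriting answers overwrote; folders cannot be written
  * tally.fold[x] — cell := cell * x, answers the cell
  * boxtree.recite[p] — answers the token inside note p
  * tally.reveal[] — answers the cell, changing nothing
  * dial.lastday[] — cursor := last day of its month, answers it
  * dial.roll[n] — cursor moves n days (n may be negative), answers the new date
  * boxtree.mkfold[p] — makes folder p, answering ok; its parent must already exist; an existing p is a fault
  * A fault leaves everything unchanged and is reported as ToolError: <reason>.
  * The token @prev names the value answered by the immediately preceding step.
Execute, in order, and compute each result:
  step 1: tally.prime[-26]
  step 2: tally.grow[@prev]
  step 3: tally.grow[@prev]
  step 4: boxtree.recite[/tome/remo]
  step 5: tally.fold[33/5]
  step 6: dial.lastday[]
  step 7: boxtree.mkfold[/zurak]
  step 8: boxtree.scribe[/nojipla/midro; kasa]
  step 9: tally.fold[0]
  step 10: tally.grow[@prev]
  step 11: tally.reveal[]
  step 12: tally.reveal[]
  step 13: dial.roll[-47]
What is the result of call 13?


→ tally.prime(x: -26)
← -26
→ tally.grow(x: @prev)
← -52
→ tally.grow(x: @prev)
← -104
→ boxtree.recite(p: /tome/remo)
← dafu
→ tally.fold(x: 33/5)
← -3432/5
→ dial.lastday()
← 2079-10-31
→ boxtree.mkfold(p: /zurak)
← ok
→ boxtree.scribe(p: /nojipla/midro, c: kasa)
← created
→ tally.fold(x: 0)
← 0
→ tally.grow(x: @prev)
← 0
→ tally.reveal()
← 0
→ tally.reveal()
← 0
→ dial.roll(n: -47)
← 2079-09-14

Answer: 2079-09-14


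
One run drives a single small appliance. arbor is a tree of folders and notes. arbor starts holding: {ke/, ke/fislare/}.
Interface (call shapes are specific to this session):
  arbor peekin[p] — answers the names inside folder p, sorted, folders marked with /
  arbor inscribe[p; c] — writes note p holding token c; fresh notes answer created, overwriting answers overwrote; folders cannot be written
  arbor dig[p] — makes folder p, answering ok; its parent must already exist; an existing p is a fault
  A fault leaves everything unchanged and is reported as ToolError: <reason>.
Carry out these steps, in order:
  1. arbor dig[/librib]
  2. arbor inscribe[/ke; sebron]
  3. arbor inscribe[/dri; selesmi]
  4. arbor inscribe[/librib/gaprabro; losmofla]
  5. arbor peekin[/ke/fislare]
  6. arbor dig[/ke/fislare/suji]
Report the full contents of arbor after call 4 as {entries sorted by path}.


Answer: {dri=selesmi, ke/, ke/fislare/, librib/, librib/gaprabro=losmofla}

Derivation:
-> arbor dig(/librib)
<- ok
-> arbor inscribe(/ke, sebron)
<- ToolError: is a directory
-> arbor inscribe(/dri, selesmi)
<- created
-> arbor inscribe(/librib/gaprabro, losmofla)
<- created
-> arbor peekin(/ke/fislare)
<- []
-> arbor dig(/ke/fislare/suji)
<- ok


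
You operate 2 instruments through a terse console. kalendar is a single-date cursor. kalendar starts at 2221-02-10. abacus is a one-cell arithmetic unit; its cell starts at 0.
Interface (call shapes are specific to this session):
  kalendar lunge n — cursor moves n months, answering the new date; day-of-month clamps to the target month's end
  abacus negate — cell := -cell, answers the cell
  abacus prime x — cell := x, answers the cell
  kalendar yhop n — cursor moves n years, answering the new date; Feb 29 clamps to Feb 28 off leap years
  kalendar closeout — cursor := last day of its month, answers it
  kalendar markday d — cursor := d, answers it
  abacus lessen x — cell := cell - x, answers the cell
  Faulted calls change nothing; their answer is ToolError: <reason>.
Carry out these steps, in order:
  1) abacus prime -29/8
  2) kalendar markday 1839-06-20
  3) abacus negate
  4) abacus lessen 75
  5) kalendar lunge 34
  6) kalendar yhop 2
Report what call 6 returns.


-> abacus prime(x='-29/8')
<- -29/8
-> kalendar markday(d='1839-06-20')
<- 1839-06-20
-> abacus negate()
<- 29/8
-> abacus lessen(x='75')
<- -571/8
-> kalendar lunge(n='34')
<- 1842-04-20
-> kalendar yhop(n='2')
<- 1844-04-20

Answer: 1844-04-20


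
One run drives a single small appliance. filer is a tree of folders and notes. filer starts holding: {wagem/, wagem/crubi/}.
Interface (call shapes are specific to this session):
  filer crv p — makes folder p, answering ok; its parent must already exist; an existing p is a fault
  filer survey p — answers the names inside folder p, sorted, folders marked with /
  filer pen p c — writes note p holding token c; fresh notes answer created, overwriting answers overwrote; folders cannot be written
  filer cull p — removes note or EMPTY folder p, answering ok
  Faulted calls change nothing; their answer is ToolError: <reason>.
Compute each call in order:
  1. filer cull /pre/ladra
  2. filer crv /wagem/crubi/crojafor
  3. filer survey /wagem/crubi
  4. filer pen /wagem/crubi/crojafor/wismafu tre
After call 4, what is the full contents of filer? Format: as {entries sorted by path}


% filer cull(/pre/ladra) ~> ToolError: not found
% filer crv(/wagem/crubi/crojafor) ~> ok
% filer survey(/wagem/crubi) ~> [crojafor/]
% filer pen(/wagem/crubi/crojafor/wismafu, tre) ~> created

Answer: {wagem/, wagem/crubi/, wagem/crubi/crojafor/, wagem/crubi/crojafor/wismafu=tre}


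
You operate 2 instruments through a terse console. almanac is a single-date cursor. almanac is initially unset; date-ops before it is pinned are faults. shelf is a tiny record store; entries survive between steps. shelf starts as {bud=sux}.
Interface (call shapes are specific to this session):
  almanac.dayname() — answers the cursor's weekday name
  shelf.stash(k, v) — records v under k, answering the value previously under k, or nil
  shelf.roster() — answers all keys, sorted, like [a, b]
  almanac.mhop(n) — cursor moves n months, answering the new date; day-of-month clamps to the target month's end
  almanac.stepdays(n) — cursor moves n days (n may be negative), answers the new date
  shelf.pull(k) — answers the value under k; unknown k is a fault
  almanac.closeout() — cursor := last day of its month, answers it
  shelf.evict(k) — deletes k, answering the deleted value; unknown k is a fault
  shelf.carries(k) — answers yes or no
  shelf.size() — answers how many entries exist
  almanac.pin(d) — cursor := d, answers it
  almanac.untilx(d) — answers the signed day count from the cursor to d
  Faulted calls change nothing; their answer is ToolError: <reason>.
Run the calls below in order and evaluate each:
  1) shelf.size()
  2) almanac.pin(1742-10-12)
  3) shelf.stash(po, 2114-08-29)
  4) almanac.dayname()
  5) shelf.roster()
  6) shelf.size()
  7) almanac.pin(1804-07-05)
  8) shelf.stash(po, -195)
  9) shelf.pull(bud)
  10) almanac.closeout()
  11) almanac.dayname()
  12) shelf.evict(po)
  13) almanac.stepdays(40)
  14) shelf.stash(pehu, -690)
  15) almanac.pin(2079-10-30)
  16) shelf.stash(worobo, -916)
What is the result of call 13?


Answer: 1804-09-09

Derivation:
·→ size()
·← 1
·→ pin(d='1742-10-12')
·← 1742-10-12
·→ stash(k='po', v='2114-08-29')
·← nil
·→ dayname()
·← Friday
·→ roster()
·← [bud, po]
·→ size()
·← 2
·→ pin(d='1804-07-05')
·← 1804-07-05
·→ stash(k='po', v='-195')
·← 2114-08-29
·→ pull(k='bud')
·← sux
·→ closeout()
·← 1804-07-31
·→ dayname()
·← Tuesday
·→ evict(k='po')
·← -195
·→ stepdays(n='40')
·← 1804-09-09
·→ stash(k='pehu', v='-690')
·← nil
·→ pin(d='2079-10-30')
·← 2079-10-30
·→ stash(k='worobo', v='-916')
·← nil


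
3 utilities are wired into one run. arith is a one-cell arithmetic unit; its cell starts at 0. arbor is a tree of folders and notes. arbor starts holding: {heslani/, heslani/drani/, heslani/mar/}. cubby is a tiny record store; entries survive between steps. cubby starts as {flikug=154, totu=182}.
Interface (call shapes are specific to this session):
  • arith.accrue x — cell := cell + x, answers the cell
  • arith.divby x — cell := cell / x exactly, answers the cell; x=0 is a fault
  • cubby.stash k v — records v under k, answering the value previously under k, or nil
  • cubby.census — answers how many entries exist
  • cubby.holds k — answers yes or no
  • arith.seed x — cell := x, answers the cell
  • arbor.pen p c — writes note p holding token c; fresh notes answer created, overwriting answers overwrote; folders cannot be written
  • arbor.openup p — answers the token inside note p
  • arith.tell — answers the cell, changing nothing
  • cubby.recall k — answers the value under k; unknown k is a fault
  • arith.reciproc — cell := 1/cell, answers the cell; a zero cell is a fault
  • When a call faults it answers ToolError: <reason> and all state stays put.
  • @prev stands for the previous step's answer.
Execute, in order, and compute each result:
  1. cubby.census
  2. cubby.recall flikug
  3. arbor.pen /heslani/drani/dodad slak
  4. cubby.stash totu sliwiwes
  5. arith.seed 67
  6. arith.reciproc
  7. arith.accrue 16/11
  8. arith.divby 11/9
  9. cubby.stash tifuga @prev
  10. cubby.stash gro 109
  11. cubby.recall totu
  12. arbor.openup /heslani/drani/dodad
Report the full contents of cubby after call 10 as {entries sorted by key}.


Invoking census: 2.
I run recall using k='flikug', which returns 154.
I call pen using p='/heslani/drani/dodad', c='slak': created.
I try stash using k='totu', v='sliwiwes', → 182.
I use seed using x='67', — result: 67.
Then reciproc(), → 1/67.
Then accrue using x='16/11', which returns 1083/737.
Invoking divby using x='11/9', which returns 9747/8107.
Now I run stash using k='tifuga', v='@prev', — result: nil.
I run stash using k='gro', v='109', and see nil.
Calling recall using k='totu', giving sliwiwes.
I use openup using p='/heslani/drani/dodad', which returns slak.

Answer: {flikug=154, gro=109, tifuga=9747/8107, totu=sliwiwes}


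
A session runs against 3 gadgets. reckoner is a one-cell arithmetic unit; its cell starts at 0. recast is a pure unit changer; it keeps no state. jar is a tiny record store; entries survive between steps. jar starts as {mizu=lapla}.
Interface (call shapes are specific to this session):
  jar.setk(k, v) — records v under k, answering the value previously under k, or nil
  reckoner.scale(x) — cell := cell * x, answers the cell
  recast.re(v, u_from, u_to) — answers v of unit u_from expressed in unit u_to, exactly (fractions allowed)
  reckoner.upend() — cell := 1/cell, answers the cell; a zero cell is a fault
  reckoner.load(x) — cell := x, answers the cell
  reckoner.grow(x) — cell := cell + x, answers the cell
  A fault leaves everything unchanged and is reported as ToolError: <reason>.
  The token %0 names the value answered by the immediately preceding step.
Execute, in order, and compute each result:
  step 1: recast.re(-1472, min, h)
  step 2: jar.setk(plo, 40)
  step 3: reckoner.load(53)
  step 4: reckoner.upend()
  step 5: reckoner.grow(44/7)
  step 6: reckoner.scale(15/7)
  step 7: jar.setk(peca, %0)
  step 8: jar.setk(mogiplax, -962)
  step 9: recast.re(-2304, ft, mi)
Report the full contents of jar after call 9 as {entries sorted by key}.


Answer: {mizu=lapla, mogiplax=-962, peca=35085/2597, plo=40}

Derivation:
~$ recast.re v→-1472 u_from→min u_to→h
[out] -368/15
~$ jar.setk k→plo v→40
[out] nil
~$ reckoner.load x→53
[out] 53
~$ reckoner.upend
[out] 1/53
~$ reckoner.grow x→44/7
[out] 2339/371
~$ reckoner.scale x→15/7
[out] 35085/2597
~$ jar.setk k→peca v→%0
[out] nil
~$ jar.setk k→mogiplax v→-962
[out] nil
~$ recast.re v→-2304 u_from→ft u_to→mi
[out] -24/55


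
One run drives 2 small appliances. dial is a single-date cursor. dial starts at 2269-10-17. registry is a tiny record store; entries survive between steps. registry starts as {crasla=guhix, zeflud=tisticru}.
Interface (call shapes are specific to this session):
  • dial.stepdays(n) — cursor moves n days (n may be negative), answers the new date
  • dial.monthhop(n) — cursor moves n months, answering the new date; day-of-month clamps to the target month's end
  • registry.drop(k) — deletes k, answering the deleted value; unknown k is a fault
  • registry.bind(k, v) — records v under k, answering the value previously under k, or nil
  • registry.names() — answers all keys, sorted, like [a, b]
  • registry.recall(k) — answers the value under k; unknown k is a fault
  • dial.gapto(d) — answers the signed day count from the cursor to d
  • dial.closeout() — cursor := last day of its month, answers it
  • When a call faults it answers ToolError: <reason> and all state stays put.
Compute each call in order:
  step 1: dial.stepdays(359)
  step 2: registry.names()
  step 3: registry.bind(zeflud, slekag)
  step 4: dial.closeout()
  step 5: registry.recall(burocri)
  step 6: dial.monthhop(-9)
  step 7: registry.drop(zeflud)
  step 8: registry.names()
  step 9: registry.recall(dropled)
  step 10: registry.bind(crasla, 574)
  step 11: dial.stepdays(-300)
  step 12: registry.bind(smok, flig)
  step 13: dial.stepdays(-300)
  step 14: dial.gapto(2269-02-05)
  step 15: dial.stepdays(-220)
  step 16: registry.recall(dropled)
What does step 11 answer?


Calling stepdays passing n: 359, and observe 2270-10-11.
I run names, giving [crasla, zeflud].
Using bind passing k: zeflud, v: slekag, yielding tisticru.
I use closeout(), yielding 2270-10-31.
Next I call recall passing k: burocri, and get ToolError: no such key burocri.
I try monthhop passing n: -9, and get 2270-01-31.
I call drop passing k: zeflud: slekag.
Calling names, and get [crasla].
Now I run recall passing k: dropled, — result: ToolError: no such key dropled.
I try bind passing k: crasla, v: 574, and get guhix.
Calling stepdays passing n: -300, and observe 2269-04-06.
I use bind passing k: smok, v: flig: nil.
Invoking stepdays passing n: -300, and observe 2268-06-10.
Now I run gapto passing d: 2269-02-05: 240.
Now I run stepdays passing n: -220, which returns 2267-11-03.
I run recall passing k: dropled, — result: ToolError: no such key dropled.

Answer: 2269-04-06


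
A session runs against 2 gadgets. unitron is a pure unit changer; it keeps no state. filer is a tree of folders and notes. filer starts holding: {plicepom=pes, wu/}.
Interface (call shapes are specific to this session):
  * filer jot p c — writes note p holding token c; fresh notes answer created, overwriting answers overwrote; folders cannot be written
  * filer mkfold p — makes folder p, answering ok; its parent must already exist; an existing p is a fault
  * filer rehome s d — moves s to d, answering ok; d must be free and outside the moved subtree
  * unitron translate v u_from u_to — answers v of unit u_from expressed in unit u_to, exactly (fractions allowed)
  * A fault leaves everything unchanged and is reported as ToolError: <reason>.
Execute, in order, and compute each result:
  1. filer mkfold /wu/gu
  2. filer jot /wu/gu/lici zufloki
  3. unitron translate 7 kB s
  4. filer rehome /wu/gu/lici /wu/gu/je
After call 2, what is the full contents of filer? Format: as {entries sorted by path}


Answer: {plicepom=pes, wu/, wu/gu/, wu/gu/lici=zufloki}

Derivation:
-- filer mkfold(p: /wu/gu) == ok
-- filer jot(p: /wu/gu/lici, c: zufloki) == created
-- unitron translate(v: 7, u_from: kB, u_to: s) == ToolError: incompatible units
-- filer rehome(s: /wu/gu/lici, d: /wu/gu/je) == ok


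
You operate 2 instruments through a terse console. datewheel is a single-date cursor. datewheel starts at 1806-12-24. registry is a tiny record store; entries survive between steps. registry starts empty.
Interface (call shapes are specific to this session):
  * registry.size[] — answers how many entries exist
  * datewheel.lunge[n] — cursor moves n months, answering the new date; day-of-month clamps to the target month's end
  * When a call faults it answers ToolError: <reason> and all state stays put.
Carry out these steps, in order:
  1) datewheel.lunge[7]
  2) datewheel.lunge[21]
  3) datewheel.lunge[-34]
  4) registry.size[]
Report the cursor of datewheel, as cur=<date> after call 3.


→ datewheel.lunge(n='7')
← 1807-07-24
→ datewheel.lunge(n='21')
← 1809-04-24
→ datewheel.lunge(n='-34')
← 1806-06-24
→ registry.size()
← 0

Answer: cur=1806-06-24


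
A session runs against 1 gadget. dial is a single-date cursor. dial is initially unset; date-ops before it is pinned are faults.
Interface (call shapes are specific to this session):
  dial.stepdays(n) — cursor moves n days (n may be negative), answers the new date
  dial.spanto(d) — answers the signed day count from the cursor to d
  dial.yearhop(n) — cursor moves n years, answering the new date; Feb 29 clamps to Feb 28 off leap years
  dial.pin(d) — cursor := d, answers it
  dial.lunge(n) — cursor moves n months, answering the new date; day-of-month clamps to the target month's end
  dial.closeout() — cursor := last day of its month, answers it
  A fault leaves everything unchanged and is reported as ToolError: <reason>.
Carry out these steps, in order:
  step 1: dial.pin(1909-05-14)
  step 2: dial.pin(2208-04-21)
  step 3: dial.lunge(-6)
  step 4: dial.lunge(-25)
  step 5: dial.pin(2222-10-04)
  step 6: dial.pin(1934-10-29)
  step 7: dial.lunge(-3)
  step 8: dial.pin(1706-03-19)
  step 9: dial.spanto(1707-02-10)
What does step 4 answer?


I call pin on d: 1909-05-14, and observe 1909-05-14.
I try pin on d: 2208-04-21, → 2208-04-21.
Using lunge on n: -6, and observe 2207-10-21.
Next I call lunge on n: -25, yielding 2205-09-21.
I call pin on d: 2222-10-04, and observe 2222-10-04.
I call pin on d: 1934-10-29, and see 1934-10-29.
Invoking lunge on n: -3, which returns 1934-07-29.
I call pin on d: 1706-03-19, yielding 1706-03-19.
I invoke spanto on d: 1707-02-10, yielding 328.

Answer: 2205-09-21


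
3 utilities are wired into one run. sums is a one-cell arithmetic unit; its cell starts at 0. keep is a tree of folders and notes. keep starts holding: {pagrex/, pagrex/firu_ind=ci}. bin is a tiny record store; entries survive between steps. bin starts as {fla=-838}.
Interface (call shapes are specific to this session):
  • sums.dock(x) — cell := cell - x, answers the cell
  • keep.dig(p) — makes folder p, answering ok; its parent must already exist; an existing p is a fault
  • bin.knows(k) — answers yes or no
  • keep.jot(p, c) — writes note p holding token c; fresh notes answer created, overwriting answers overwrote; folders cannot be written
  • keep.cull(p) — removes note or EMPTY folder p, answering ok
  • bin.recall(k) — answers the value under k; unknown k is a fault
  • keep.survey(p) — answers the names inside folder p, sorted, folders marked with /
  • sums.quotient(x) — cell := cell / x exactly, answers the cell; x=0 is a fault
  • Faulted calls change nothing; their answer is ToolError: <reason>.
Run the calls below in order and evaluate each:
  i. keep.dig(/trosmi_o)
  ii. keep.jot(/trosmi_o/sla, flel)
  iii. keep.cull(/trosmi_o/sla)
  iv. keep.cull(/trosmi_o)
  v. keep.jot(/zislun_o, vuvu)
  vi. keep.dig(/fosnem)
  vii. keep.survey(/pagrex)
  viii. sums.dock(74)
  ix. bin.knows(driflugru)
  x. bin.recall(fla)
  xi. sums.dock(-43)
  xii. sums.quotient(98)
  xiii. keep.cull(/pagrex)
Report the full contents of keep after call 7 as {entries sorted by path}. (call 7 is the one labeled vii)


! dig(p='/trosmi_o') : ok
! jot(p='/trosmi_o/sla', c='flel') : created
! cull(p='/trosmi_o/sla') : ok
! cull(p='/trosmi_o') : ok
! jot(p='/zislun_o', c='vuvu') : created
! dig(p='/fosnem') : ok
! survey(p='/pagrex') : [firu_ind]
! dock(x='74') : -74
! knows(k='driflugru') : no
! recall(k='fla') : -838
! dock(x='-43') : -31
! quotient(x='98') : -31/98
! cull(p='/pagrex') : ToolError: not empty

Answer: {fosnem/, pagrex/, pagrex/firu_ind=ci, zislun_o=vuvu}


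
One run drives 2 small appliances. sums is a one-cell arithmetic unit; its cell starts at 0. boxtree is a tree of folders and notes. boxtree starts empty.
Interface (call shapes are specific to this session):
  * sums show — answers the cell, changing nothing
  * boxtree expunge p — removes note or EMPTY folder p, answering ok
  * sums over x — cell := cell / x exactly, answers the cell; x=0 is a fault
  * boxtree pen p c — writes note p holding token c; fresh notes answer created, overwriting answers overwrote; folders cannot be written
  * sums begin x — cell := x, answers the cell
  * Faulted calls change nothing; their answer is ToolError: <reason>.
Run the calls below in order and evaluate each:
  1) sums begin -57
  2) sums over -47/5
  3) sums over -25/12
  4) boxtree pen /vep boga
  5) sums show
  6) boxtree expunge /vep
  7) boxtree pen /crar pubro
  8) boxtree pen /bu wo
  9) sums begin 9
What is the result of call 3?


Answer: -684/235

Derivation:
-> sums begin(x→-57)
<- -57
-> sums over(x→-47/5)
<- 285/47
-> sums over(x→-25/12)
<- -684/235
-> boxtree pen(p→/vep, c→boga)
<- created
-> sums show()
<- -684/235
-> boxtree expunge(p→/vep)
<- ok
-> boxtree pen(p→/crar, c→pubro)
<- created
-> boxtree pen(p→/bu, c→wo)
<- created
-> sums begin(x→9)
<- 9


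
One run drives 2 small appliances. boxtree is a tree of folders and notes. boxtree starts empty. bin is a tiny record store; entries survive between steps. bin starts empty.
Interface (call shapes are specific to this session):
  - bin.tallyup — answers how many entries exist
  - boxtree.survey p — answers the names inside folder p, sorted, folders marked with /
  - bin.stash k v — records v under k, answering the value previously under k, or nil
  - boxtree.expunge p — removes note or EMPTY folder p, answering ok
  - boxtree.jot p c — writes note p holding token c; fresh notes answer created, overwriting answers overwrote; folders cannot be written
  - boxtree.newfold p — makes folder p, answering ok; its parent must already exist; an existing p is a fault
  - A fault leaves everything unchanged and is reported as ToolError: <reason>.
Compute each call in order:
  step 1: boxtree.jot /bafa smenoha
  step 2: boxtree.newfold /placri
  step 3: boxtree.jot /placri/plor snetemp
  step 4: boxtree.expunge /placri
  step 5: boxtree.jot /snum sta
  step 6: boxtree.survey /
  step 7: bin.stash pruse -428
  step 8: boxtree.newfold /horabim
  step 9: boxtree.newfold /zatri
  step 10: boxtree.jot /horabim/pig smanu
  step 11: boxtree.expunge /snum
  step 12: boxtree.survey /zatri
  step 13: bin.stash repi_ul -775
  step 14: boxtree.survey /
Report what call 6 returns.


Answer: [bafa, placri/, snum]

Derivation:
# jot(p=/bafa, c=smenoha) ~> created
# newfold(p=/placri) ~> ok
# jot(p=/placri/plor, c=snetemp) ~> created
# expunge(p=/placri) ~> ToolError: not empty
# jot(p=/snum, c=sta) ~> created
# survey(p=/) ~> [bafa, placri/, snum]
# stash(k=pruse, v=-428) ~> nil
# newfold(p=/horabim) ~> ok
# newfold(p=/zatri) ~> ok
# jot(p=/horabim/pig, c=smanu) ~> created
# expunge(p=/snum) ~> ok
# survey(p=/zatri) ~> []
# stash(k=repi_ul, v=-775) ~> nil
# survey(p=/) ~> [bafa, horabim/, placri/, zatri/]


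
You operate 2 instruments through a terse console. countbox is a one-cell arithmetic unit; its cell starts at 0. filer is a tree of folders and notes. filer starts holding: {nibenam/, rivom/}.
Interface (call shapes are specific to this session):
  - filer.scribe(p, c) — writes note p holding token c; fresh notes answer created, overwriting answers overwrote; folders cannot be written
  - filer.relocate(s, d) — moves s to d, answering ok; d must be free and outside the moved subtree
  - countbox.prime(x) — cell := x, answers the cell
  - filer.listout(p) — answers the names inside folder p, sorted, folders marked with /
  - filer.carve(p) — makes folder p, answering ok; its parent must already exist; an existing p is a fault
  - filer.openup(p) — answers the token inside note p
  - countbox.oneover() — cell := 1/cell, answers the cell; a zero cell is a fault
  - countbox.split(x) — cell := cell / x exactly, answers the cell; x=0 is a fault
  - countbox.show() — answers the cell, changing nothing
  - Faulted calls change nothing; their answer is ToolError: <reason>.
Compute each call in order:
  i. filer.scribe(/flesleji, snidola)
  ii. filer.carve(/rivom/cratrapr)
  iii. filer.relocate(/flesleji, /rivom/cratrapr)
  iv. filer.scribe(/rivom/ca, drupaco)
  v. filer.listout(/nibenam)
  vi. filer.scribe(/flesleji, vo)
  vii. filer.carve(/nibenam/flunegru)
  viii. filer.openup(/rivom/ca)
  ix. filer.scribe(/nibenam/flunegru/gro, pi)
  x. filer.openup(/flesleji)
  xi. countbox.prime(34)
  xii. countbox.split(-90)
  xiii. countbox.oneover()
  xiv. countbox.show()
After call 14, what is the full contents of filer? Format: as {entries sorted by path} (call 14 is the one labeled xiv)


> filer.scribe /flesleji snidola
= created
> filer.carve /rivom/cratrapr
= ok
> filer.relocate /flesleji /rivom/cratrapr
= ToolError: exists
> filer.scribe /rivom/ca drupaco
= created
> filer.listout /nibenam
= []
> filer.scribe /flesleji vo
= overwrote
> filer.carve /nibenam/flunegru
= ok
> filer.openup /rivom/ca
= drupaco
> filer.scribe /nibenam/flunegru/gro pi
= created
> filer.openup /flesleji
= vo
> countbox.prime 34
= 34
> countbox.split -90
= -17/45
> countbox.oneover
= -45/17
> countbox.show
= -45/17

Answer: {flesleji=vo, nibenam/, nibenam/flunegru/, nibenam/flunegru/gro=pi, rivom/, rivom/ca=drupaco, rivom/cratrapr/}


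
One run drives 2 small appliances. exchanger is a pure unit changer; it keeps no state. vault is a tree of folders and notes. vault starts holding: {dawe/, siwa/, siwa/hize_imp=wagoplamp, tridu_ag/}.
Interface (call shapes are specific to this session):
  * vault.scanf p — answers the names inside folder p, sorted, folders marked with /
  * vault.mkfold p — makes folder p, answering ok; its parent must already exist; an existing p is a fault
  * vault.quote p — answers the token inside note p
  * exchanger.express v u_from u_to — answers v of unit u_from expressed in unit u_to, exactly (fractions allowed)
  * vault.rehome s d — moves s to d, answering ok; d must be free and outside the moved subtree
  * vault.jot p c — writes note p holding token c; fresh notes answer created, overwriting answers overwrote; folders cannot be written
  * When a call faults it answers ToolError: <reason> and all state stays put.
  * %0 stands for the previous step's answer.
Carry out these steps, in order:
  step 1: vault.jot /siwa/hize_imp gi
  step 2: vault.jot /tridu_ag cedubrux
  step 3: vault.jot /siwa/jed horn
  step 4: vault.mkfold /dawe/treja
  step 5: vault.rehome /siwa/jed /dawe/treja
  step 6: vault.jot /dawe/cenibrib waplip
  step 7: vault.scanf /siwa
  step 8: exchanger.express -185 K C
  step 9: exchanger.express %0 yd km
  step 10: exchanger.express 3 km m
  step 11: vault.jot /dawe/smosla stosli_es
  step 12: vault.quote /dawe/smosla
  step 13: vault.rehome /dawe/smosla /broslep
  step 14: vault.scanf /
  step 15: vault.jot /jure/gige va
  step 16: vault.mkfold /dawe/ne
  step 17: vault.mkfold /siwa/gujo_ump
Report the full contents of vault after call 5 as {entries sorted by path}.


Answer: {dawe/, dawe/treja/, siwa/, siwa/hize_imp=gi, siwa/jed=horn, tridu_ag/}

Derivation:
// vault.jot(p→/siwa/hize_imp, c→gi) == overwrote
// vault.jot(p→/tridu_ag, c→cedubrux) == ToolError: is a directory
// vault.jot(p→/siwa/jed, c→horn) == created
// vault.mkfold(p→/dawe/treja) == ok
// vault.rehome(s→/siwa/jed, d→/dawe/treja) == ToolError: exists
// vault.jot(p→/dawe/cenibrib, c→waplip) == created
// vault.scanf(p→/siwa) == [hize_imp, jed]
// exchanger.express(v→-185, u_from→K, u_to→C) == -9163/20
// exchanger.express(v→%0, u_from→yd, u_to→km) == -10473309/25000000
// exchanger.express(v→3, u_from→km, u_to→m) == 3000
// vault.jot(p→/dawe/smosla, c→stosli_es) == created
// vault.quote(p→/dawe/smosla) == stosli_es
// vault.rehome(s→/dawe/smosla, d→/broslep) == ok
// vault.scanf(p→/) == [broslep, dawe/, siwa/, tridu_ag/]
// vault.jot(p→/jure/gige, c→va) == ToolError: no parent
// vault.mkfold(p→/dawe/ne) == ok
// vault.mkfold(p→/siwa/gujo_ump) == ok


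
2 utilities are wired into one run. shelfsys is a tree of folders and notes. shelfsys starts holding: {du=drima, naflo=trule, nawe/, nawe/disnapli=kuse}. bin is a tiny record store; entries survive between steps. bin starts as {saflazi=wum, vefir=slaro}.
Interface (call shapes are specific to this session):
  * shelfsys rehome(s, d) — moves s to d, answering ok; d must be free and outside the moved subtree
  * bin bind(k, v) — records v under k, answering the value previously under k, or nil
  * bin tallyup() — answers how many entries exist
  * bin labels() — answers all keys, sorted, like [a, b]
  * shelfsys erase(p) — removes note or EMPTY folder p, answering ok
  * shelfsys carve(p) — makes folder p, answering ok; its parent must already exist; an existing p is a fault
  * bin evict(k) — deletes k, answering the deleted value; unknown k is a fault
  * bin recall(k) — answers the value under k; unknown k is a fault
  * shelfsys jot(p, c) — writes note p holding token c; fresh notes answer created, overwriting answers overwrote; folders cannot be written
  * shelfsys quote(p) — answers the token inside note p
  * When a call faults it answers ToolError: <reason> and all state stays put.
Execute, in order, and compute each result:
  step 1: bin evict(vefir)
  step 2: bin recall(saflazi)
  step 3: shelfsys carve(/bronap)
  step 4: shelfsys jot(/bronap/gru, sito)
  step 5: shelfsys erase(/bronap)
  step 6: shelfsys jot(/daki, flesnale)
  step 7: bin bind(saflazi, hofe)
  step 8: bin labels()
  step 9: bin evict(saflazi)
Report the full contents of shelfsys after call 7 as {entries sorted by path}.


Answer: {bronap/, bronap/gru=sito, daki=flesnale, du=drima, naflo=trule, nawe/, nawe/disnapli=kuse}

Derivation:
% bin evict k=vefir
:: slaro
% bin recall k=saflazi
:: wum
% shelfsys carve p=/bronap
:: ok
% shelfsys jot p=/bronap/gru c=sito
:: created
% shelfsys erase p=/bronap
:: ToolError: not empty
% shelfsys jot p=/daki c=flesnale
:: created
% bin bind k=saflazi v=hofe
:: wum
% bin labels
:: [saflazi]
% bin evict k=saflazi
:: hofe


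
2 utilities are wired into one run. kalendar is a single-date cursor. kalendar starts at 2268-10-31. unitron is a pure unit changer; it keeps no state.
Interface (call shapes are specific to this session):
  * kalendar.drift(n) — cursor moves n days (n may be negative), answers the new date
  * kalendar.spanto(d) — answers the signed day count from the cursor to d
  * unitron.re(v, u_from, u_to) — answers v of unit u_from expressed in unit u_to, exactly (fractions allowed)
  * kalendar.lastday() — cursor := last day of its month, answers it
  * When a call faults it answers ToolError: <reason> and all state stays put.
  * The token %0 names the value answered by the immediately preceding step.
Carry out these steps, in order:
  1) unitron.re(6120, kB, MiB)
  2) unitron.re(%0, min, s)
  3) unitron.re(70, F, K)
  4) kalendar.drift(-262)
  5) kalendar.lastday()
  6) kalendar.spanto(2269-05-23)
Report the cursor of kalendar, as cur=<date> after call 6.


Answer: cur=2268-02-29

Derivation:
% unitron.re v→6120 u_from→kB u_to→MiB
  95625/16384
% unitron.re v→%0 u_from→min u_to→s
  1434375/4096
% unitron.re v→70 u_from→F u_to→K
  52967/180
% kalendar.drift n→-262
  2268-02-12
% kalendar.lastday
  2268-02-29
% kalendar.spanto d→2269-05-23
  449


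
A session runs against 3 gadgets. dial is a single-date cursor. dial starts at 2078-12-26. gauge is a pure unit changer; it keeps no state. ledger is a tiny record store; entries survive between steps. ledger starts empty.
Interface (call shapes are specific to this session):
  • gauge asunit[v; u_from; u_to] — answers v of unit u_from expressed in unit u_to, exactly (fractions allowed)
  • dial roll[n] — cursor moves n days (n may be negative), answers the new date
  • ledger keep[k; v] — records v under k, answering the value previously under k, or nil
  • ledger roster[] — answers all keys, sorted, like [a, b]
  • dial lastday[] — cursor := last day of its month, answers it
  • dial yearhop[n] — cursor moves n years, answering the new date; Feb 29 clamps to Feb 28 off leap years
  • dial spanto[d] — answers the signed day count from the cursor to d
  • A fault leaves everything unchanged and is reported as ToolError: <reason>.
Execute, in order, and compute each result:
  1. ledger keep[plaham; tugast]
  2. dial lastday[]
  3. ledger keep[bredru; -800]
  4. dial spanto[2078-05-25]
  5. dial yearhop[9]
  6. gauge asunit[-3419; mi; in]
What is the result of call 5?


-> ledger keep(k→plaham, v→tugast)
<- nil
-> dial lastday()
<- 2078-12-31
-> ledger keep(k→bredru, v→-800)
<- nil
-> dial spanto(d→2078-05-25)
<- -220
-> dial yearhop(n→9)
<- 2087-12-31
-> gauge asunit(v→-3419, u_from→mi, u_to→in)
<- -216627840

Answer: 2087-12-31


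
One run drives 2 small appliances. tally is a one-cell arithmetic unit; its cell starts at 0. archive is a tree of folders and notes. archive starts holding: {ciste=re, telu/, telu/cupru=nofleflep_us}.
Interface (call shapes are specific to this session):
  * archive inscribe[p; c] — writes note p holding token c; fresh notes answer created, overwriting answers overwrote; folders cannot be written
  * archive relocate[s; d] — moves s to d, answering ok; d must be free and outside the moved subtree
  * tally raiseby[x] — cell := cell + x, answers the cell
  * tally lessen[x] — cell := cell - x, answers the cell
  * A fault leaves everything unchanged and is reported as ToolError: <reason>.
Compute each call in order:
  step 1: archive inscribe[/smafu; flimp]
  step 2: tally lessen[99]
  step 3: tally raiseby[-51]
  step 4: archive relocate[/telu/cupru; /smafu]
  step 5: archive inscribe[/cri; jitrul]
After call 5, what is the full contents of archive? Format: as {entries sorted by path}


>>> archive inscribe p: /smafu c: flimp
= created
>>> tally lessen x: 99
= -99
>>> tally raiseby x: -51
= -150
>>> archive relocate s: /telu/cupru d: /smafu
= ToolError: exists
>>> archive inscribe p: /cri c: jitrul
= created

Answer: {ciste=re, cri=jitrul, smafu=flimp, telu/, telu/cupru=nofleflep_us}
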